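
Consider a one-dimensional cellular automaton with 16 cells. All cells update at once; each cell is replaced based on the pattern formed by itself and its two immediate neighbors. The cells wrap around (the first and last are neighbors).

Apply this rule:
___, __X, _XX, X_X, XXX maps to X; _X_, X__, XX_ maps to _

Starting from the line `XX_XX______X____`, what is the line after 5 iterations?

X_XX__XXXXX__XXX
_XX__XXXXX__XXXX
XX__XXXXX__XXXX_
X__XXXXX__XXXX_X
__XXXXX__XXXX_XX

__XXXXX__XXXX_XX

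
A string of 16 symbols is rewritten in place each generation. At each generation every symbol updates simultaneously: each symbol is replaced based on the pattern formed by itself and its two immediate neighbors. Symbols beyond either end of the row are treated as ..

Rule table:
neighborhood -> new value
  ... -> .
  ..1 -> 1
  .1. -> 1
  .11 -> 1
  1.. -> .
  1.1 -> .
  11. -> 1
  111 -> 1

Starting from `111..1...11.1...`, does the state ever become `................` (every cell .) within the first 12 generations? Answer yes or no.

no

generation 1: 111.11..111.1...
generation 2: 111.11.1111.1...
generation 3: 111.11.1111.1...  (fixed point — unchanged through generation 12)
generation 12 is 111.11.1111.1..., still not uniform .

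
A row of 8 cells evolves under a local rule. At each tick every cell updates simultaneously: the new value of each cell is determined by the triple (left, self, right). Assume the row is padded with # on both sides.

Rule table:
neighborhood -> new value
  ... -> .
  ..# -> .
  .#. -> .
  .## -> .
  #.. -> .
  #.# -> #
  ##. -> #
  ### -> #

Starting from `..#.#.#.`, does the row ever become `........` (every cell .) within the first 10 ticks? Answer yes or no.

...#.#.#
....#.#.
.....#.#
......#.
.......#
........
all cells are . at tick 6

yes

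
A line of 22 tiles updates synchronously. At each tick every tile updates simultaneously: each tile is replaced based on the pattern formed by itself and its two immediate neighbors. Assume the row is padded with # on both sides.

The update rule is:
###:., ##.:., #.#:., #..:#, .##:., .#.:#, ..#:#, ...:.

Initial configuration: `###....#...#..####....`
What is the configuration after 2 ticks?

#.####........#..####.

...#..###.####....#..#
#.####........#..####.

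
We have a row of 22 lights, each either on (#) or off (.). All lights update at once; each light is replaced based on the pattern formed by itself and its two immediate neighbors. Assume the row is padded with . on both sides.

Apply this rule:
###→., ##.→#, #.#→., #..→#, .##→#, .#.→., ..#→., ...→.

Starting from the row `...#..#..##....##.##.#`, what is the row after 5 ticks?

....#..#.###...##.##..
.....#...#.##..##.###.
......#....###.##.#.##
.......#...#.#.##...##
........#......###..##

........#......###..##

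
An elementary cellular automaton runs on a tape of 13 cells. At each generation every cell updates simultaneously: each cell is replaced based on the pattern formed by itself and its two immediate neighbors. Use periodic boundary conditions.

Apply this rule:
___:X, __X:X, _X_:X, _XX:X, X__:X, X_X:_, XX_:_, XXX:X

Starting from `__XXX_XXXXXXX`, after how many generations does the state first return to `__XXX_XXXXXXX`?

26

XXXX__XXXXXX_
XXX_XXXXXXX__
XX__XXXXXX_XX
X_XXXXXXX__XX
__XXXXXX_XXXX
XXXXXXX__XXX_
XXXXXX_XXXX__
XXXXX__XXX_XX
XXXX_XXXX__XX
XXX__XXX_XXXX
XX_XXXX__XXXX
X__XXX_XXXXXX
_XXXX__XXXXXX
_XXX_XXXXXXX_
XXX__XXXXXX_X
XX_XXXXXXX__X
X__XXXXXX_XXX
_XXXXXXX__XXX
_XXXXXX_XXXX_
XXXXXX__XXX_X
XXXXX_XXXX__X
XXXX__XXX_XXX
XXX_XXXX__XXX
XX__XXX_XXXXX
X_XXXX__XXXXX
__XXX_XXXXXXX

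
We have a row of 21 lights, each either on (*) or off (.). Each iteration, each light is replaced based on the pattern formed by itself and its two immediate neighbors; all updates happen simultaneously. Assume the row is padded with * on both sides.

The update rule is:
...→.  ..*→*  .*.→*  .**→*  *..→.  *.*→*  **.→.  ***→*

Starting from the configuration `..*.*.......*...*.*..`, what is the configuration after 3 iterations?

***......**..****.***

.****......**..****.*
****......**..****.**
***......**..****.***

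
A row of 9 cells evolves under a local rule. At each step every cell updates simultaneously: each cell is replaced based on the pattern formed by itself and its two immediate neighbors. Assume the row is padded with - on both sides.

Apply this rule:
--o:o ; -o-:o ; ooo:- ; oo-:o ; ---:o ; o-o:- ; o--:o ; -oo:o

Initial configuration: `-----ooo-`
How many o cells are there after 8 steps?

oooooo-oo
o----o-oo
oooooo-oo  (repeats step 1; period 2)
step 8: o----o-oo
count of o: 4

4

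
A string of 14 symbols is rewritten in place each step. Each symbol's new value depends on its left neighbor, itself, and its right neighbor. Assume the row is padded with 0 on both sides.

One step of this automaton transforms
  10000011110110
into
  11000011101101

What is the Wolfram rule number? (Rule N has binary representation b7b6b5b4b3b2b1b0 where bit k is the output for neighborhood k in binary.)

188

position 7: 111 → 1  (bit 7 = 1)
position 9: 110 → 0  (bit 6 = 0)
position 10: 101 → 1  (bit 5 = 1)
position 1: 100 → 1  (bit 4 = 1)
position 6: 011 → 1  (bit 3 = 1)
position 0: 010 → 1  (bit 2 = 1)
position 5: 001 → 0  (bit 1 = 0)
position 2: 000 → 0  (bit 0 = 0)
bits b7..b0 = 10111100 = 188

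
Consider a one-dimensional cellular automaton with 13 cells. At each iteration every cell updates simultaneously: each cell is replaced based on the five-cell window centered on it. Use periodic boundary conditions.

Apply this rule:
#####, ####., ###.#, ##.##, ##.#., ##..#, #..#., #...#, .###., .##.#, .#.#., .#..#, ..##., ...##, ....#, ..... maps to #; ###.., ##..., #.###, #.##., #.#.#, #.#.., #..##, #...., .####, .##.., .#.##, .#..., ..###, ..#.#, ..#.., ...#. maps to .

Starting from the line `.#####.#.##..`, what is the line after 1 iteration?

#..####.....#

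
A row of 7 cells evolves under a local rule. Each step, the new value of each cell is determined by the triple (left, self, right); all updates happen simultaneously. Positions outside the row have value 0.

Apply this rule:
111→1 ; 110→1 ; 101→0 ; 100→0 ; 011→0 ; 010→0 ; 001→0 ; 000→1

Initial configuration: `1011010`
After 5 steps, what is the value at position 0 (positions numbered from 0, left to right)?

1

step 1: 0001000
step 2: 1100011
step 3: 0101001
step 4: 0000000
step 5: 1111111
position 0 holds 1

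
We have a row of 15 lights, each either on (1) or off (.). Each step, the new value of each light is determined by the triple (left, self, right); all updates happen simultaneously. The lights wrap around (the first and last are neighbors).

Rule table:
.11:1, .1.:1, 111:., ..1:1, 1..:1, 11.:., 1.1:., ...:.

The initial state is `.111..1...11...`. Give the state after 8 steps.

11..1111.11.1..
1.111....1..111
..1..1..11111..
.11111111....1.
11.......1..111
..1.....11111..
.111...11....1.
11..1.11.1..111

11..1.11.1..111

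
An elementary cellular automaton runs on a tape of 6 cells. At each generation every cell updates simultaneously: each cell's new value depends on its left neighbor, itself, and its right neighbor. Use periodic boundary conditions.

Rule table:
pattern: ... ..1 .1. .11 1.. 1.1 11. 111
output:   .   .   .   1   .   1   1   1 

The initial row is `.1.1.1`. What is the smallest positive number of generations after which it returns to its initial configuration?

1.1.1.
.1.1.1

2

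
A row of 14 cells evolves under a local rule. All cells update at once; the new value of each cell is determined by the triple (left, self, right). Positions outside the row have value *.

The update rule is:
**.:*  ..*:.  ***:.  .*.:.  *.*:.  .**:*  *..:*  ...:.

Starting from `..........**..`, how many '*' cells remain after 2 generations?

generation 1: *.........***.
generation 2: **........*.*.
count of *: 4

4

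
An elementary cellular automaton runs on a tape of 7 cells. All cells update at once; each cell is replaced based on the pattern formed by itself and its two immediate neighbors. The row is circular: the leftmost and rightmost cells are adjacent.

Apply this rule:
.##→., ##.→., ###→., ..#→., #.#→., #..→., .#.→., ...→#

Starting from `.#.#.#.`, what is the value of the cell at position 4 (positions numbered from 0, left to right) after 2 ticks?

.......
#######
position 4 holds #

#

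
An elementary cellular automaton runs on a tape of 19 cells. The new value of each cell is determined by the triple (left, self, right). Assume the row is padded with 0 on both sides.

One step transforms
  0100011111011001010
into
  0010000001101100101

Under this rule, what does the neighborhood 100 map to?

1

At position 2 the neighborhood is 100; the next row has 1 there.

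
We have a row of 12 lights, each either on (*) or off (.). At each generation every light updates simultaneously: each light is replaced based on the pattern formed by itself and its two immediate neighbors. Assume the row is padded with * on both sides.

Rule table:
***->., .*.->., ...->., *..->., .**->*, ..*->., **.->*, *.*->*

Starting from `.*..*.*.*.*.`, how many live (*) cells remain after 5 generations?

2

*....*.*.*.*
*.....*.*.**
*......*.**.
*.......****
*.......*...
count of *: 2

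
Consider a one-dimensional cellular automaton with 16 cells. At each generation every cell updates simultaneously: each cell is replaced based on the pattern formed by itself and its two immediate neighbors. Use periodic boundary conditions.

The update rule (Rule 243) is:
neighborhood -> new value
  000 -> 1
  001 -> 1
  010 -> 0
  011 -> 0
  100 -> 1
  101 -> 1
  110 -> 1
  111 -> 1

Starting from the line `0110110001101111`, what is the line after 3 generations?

1011011110110111
1101101111011011
1110110111101101

1110110111101101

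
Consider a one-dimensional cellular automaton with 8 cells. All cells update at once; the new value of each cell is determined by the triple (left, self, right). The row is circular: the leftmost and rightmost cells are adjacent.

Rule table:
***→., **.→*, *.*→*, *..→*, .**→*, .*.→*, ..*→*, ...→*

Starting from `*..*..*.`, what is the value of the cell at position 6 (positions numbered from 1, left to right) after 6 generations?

.

********
........
********  (repeats generation 1; period 2)
generation 6: ........
position 6 holds .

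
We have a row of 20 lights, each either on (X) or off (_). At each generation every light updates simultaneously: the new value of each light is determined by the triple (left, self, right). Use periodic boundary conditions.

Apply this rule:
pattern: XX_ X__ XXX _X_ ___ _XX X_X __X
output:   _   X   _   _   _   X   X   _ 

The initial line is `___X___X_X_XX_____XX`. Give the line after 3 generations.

X_X___X__X_X_X_X____

X___X___X_XX_X____X_
_X___X___XX_X_X____X
X_X___X__X_X_X_X____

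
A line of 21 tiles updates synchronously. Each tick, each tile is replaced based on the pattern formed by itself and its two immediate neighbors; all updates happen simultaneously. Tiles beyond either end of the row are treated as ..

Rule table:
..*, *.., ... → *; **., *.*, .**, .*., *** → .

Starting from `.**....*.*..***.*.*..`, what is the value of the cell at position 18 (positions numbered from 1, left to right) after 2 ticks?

*..****...**.......**
.**....***..*******..
position 18 holds *

*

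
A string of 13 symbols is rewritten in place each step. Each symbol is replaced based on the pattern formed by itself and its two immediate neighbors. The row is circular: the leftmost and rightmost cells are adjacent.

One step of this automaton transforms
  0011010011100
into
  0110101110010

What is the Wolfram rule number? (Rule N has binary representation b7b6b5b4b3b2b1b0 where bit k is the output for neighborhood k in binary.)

position 9: 111 → 0  (bit 7 = 0)
position 3: 110 → 0  (bit 6 = 0)
position 4: 101 → 1  (bit 5 = 1)
position 6: 100 → 1  (bit 4 = 1)
position 2: 011 → 1  (bit 3 = 1)
position 5: 010 → 0  (bit 2 = 0)
position 1: 001 → 1  (bit 1 = 1)
position 0: 000 → 0  (bit 0 = 0)
bits b7..b0 = 00111010 = 58

58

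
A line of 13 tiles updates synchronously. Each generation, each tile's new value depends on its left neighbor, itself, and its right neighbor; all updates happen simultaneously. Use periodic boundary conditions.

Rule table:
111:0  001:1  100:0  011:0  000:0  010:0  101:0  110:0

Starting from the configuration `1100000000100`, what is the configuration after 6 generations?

0000000001001
0000000010010
0000000100100
0000001001000
0000010010000
0000100100000

0000100100000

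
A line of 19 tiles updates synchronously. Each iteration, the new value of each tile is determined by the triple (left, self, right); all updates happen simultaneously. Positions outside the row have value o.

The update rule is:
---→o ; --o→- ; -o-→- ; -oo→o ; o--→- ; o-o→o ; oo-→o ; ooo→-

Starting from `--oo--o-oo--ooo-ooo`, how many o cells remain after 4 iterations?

8

--oo---ooo--o-ooo--
--oo-o-o-o---oo-o--
--ooo-o-o--o-ooo---
--o-oo-o----oo-o-o-
count of o: 8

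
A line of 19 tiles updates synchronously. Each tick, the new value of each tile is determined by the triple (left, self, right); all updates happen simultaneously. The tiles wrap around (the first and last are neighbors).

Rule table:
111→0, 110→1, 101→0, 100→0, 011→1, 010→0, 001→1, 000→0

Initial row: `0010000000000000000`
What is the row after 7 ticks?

0000000000000010000

0100000000000000000
1000000000000000000
0000000000000000001
0000000000000000010
0000000000000000100
0000000000000001000
0000000000000010000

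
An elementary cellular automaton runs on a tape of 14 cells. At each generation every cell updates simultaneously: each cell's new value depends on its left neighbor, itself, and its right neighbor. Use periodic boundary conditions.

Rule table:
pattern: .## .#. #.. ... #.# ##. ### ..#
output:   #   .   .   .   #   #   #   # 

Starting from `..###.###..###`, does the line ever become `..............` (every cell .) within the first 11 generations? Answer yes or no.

.########.####
##############
##############  (fixed point — unchanged through generation 11)
generation 11 is ##############, still not uniform .

no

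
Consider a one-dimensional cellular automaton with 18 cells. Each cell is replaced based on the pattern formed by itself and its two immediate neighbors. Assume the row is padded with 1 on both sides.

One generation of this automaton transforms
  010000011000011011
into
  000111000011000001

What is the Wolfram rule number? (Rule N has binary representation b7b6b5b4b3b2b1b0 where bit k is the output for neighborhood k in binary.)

129

position 17: 111 → 1  (bit 7 = 1)
position 8: 110 → 0  (bit 6 = 0)
position 0: 101 → 0  (bit 5 = 0)
position 2: 100 → 0  (bit 4 = 0)
position 7: 011 → 0  (bit 3 = 0)
position 1: 010 → 0  (bit 2 = 0)
position 6: 001 → 0  (bit 1 = 0)
position 3: 000 → 1  (bit 0 = 1)
bits b7..b0 = 10000001 = 129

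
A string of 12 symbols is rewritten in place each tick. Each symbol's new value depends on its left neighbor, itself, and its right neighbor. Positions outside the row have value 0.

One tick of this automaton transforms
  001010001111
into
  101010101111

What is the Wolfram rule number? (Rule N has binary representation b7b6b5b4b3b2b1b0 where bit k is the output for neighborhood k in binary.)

205

position 9: 111 → 1  (bit 7 = 1)
position 11: 110 → 1  (bit 6 = 1)
position 3: 101 → 0  (bit 5 = 0)
position 5: 100 → 0  (bit 4 = 0)
position 8: 011 → 1  (bit 3 = 1)
position 2: 010 → 1  (bit 2 = 1)
position 1: 001 → 0  (bit 1 = 0)
position 0: 000 → 1  (bit 0 = 1)
bits b7..b0 = 11001101 = 205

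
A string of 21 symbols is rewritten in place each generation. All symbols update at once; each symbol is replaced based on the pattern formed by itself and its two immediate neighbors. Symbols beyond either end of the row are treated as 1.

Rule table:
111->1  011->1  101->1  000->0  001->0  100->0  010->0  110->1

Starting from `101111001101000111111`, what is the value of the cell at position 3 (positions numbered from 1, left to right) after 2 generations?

111111001110000111111
111111001110000111111
position 3 holds 1

1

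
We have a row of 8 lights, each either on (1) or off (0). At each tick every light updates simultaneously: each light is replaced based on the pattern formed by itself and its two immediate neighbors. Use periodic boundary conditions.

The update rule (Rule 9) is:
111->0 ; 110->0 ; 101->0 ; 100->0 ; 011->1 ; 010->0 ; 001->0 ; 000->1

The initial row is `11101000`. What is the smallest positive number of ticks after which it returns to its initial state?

12

tick 1: 10000010
tick 2: 00111000
tick 3: 10100011
tick 4: 00001010
tick 5: 11100000
tick 6: 10001110
tick 7: 00101000
tick 8: 10000011
tick 9: 00111010
tick 10: 10100000
tick 11: 00001110
tick 12: 11101000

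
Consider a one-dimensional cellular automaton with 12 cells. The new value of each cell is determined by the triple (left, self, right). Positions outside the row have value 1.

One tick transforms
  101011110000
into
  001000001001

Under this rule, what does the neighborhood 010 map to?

1

At position 2 the neighborhood is 010; the next row has 1 there.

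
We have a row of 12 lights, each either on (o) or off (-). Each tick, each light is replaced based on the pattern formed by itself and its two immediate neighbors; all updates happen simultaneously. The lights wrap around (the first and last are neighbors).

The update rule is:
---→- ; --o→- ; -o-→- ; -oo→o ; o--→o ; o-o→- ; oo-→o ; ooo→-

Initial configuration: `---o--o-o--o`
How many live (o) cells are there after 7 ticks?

3

o---o----o--
-o---o----o-
--o---o----o
o--o---o----
-o--o---o---
--o--o---o--
---o--o---o-
count of o: 3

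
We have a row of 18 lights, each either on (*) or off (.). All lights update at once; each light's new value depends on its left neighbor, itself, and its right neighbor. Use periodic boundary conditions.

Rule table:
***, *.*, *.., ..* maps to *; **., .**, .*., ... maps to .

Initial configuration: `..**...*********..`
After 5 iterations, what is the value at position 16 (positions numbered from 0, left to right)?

*

iteration 1: .*..*.*.*******.*.
iteration 2: *.**.*.*.*****.*.*
iteration 3: .*..*.*.*.***.*.*.
iteration 4: *.**.*.*.*.*.*.*.*
iteration 5: .*..*.*.*.*.*.*.*.
position 16 holds *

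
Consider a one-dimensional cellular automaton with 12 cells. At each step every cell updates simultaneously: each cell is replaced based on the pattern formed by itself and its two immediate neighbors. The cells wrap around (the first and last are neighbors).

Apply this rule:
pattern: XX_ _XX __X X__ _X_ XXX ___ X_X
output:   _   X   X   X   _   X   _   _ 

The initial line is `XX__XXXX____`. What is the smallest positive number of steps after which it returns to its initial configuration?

12

step 1: X_XXXXX_X__X
step 2: __XXXX___XXX
step 3: XXXXX_X_XXX_
step 4: XXXX____XX__
step 5: XXX_X__XX_XX
step 6: XX___XXX__XX
step 7: X_X_XXX_XXXX
step 8: ____XX__XXXX
step 9: X__XX_XXXXX_
step 10: _XXX__XXXX__
step 11: XXX_XXXXX_X_
step 12: XX__XXXX____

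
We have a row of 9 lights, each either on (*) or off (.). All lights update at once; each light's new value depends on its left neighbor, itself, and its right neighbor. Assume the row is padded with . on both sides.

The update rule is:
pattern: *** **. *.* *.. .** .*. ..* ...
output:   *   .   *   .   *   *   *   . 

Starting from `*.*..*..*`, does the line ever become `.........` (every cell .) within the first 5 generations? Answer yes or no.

no

***.**.**
**.**.**.
*.**.**..
***.**...
**.**....
generation 5 is **.**...., still not uniform .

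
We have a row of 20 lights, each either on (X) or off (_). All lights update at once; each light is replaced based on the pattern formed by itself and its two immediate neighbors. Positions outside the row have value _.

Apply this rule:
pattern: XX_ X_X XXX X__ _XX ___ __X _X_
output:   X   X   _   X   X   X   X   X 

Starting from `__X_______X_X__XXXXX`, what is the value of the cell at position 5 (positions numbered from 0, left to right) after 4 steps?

step 1: XXXXXXXXXXXXXXXX___X
step 2: X______________XXXXX
step 3: XXXXXXXXXXXXXXXX___X  (repeats step 1; period 2)
step 4: X______________XXXXX
position 5 holds _

_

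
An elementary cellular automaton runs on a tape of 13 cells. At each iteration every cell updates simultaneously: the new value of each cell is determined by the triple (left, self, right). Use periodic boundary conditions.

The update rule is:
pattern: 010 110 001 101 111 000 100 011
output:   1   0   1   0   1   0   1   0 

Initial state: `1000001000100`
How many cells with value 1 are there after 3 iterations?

7

1100011101111
1010101000111
0010101101011
count of 1: 7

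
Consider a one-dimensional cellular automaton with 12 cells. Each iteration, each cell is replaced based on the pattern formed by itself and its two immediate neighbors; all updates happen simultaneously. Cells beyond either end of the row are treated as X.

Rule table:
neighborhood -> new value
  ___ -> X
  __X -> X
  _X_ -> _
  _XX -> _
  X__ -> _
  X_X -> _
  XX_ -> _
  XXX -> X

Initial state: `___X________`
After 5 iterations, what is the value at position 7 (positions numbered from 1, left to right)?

_XX__XXXXXXX
____X_XXXXXX
_XXX___XXXXX
__X__XX_XXXX
_X__X____XXX
position 7 holds _

_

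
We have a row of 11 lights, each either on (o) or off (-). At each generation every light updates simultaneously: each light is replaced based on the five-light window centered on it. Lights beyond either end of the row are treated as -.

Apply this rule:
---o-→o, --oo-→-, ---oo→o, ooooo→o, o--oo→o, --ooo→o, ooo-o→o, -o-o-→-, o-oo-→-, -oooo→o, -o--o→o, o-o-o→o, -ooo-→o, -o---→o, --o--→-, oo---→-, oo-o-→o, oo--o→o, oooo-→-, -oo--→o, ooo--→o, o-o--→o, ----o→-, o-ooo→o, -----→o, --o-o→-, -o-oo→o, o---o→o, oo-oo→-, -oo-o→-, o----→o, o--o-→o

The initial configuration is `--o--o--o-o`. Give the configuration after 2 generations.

o-o----ooo-

-o-oo-oo--o
o-o----ooo-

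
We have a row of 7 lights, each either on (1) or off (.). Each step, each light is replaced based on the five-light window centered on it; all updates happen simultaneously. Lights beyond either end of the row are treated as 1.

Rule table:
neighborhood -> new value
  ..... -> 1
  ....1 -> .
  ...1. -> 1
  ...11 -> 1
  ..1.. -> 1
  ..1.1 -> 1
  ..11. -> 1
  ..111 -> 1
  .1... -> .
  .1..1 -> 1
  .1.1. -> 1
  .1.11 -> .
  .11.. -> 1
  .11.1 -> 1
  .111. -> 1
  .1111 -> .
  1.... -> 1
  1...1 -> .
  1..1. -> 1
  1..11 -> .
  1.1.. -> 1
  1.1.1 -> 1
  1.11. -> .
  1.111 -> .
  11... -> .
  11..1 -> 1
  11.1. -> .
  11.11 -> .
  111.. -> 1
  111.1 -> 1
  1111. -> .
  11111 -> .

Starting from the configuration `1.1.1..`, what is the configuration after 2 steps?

1....1.

1.1111.
1....1.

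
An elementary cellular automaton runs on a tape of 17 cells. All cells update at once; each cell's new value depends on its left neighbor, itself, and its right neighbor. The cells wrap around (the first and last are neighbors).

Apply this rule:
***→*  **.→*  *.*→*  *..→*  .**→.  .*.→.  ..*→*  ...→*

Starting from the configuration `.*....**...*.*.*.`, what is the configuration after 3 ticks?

*.****.****.*.*.*
**.****.****.*.*.
.**.****.****.*.*

.**.****.****.*.*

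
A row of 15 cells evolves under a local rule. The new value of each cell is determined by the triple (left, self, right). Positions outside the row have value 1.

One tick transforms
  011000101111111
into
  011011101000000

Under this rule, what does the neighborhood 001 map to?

At position 5 the neighborhood is 001; the next row has 1 there.

1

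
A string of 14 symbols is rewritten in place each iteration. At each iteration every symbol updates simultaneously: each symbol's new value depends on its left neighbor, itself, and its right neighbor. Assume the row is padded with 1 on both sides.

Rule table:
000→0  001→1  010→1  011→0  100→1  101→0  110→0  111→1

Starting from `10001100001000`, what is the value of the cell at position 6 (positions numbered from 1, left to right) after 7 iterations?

01010010011101
01011111101000
01001111001101
01110110110000
00100000001001
11110000011110
11101000101100
position 6 holds 0

0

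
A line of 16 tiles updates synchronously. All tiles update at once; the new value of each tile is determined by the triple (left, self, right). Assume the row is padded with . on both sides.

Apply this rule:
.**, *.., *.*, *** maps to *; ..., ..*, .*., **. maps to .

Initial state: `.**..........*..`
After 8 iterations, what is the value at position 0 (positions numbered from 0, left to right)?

.

.*.*..........*.
..*.*..........*
...*.*..........
....*.*.........
.....*.*........
......*.*.......
.......*.*......
........*.*.....
position 0 holds .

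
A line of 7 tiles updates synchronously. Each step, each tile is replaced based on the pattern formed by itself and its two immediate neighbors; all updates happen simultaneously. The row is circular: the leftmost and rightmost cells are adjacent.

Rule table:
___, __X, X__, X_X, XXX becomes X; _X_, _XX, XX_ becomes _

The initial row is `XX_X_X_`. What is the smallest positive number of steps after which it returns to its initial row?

step 1: __X_X_X
step 2: XX_X_X_

2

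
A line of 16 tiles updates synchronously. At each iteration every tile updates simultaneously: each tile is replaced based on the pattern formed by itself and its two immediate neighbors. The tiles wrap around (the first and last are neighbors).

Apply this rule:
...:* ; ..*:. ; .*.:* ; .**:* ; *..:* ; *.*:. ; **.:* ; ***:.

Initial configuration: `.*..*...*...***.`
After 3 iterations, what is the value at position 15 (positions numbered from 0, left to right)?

*

.**.***.***.*.**
.**.*.*.*.*.*.**
.**.*.*.*.*.*.**
position 15 holds *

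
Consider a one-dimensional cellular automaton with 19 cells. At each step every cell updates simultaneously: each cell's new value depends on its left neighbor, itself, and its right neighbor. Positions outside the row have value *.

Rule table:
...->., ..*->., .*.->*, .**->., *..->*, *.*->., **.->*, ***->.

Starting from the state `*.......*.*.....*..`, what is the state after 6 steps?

**......*.**....**.
.**.....*..**....*.
..**....**..**...*.
*..**....**..**..*.
**..**....**..**.*.
.**..**....**..*.*.

.**..**....**..*.*.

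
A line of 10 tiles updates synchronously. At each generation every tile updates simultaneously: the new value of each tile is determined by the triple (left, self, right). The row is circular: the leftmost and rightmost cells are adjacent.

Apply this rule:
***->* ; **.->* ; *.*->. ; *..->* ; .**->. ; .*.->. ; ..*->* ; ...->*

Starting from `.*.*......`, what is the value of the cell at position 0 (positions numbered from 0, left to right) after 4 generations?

*...******
****.*****
****..****
******.***
position 0 holds *

*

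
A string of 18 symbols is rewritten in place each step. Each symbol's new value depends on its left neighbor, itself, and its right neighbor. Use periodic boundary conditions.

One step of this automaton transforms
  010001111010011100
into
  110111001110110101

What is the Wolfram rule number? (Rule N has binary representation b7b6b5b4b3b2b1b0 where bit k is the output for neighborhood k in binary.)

111

position 6: 111 → 0  (bit 7 = 0)
position 8: 110 → 1  (bit 6 = 1)
position 9: 101 → 1  (bit 5 = 1)
position 2: 100 → 0  (bit 4 = 0)
position 5: 011 → 1  (bit 3 = 1)
position 1: 010 → 1  (bit 2 = 1)
position 0: 001 → 1  (bit 1 = 1)
position 3: 000 → 1  (bit 0 = 1)
bits b7..b0 = 01101111 = 111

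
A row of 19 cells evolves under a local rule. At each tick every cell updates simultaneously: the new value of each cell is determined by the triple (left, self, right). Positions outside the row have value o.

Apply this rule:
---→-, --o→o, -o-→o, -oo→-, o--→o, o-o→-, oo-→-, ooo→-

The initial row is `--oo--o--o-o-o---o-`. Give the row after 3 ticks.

tick 1: oo--oooooo-o-oo-oo-
tick 2: --oo-------o-------
tick 3: oo--o-----ooo-----o

oo--o-----ooo-----o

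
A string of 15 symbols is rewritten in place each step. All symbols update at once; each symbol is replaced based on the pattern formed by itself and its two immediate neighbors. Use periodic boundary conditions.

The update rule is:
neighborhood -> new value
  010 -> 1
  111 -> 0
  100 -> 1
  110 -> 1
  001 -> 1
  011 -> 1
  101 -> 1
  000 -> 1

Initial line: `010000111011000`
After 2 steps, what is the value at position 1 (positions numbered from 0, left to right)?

0

111111101111111
000000111000000
position 1 holds 0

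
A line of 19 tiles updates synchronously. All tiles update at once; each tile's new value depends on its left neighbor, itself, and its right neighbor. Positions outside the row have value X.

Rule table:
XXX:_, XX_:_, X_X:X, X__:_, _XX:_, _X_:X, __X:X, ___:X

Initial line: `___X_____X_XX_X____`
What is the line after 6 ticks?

__X___X_______X__X_

_XXX_XXXXXX__XX_XXX
X___X_______X__X___
__XXX_XXXXXXX_XX_XX
_X___X_______X__X__
XX_XXX_XXXXXXX_XX_X
__X___X_______X__X_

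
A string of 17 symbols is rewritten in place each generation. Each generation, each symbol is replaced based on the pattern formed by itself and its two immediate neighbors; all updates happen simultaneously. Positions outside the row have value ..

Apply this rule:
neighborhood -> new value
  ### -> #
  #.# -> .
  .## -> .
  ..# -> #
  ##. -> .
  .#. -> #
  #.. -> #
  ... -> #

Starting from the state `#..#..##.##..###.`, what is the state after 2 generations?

######.....##.#.#
.####.#####...#.#

.####.#####...#.#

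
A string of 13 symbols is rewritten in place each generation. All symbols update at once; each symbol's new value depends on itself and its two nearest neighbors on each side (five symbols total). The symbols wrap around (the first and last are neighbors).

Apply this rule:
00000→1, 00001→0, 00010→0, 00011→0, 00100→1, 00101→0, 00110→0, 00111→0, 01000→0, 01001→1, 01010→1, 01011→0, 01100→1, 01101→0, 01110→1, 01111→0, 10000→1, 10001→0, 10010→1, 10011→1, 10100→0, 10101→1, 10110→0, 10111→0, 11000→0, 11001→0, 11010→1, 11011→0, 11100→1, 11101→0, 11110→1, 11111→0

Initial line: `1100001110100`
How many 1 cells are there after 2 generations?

5

0101000101011
1110000011000
count of 1: 5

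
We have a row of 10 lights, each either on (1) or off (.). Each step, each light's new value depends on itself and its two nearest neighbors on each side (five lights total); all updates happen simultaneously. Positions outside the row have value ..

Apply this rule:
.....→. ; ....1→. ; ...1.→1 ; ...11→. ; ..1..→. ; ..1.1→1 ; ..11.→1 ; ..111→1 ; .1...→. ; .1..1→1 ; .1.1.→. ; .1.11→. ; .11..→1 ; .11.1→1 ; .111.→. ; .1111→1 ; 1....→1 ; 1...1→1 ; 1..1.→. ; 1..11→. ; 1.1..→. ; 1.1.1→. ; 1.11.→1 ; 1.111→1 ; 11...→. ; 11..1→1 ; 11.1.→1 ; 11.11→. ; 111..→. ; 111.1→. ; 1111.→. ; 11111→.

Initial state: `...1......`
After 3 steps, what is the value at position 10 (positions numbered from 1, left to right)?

..1..1....
.1.1...1..
11...11..1
position 10 holds 1

1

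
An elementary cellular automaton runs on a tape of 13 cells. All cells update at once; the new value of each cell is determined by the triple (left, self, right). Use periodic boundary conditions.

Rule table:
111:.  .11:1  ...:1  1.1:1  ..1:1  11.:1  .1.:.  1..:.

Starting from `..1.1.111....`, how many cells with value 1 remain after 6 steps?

11.1.11.1.111
.11.1111.11..
11111..1111.1
....1.11..111
.111.111.11.1
11.111.11111.
count of 1: 10

10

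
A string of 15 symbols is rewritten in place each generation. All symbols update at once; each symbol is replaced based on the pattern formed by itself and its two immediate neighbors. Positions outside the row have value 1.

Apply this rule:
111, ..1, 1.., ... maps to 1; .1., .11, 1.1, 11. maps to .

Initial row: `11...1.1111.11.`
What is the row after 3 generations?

111...1.11.1111

1.111...11.....
...1.111..11111
111...1.11.1111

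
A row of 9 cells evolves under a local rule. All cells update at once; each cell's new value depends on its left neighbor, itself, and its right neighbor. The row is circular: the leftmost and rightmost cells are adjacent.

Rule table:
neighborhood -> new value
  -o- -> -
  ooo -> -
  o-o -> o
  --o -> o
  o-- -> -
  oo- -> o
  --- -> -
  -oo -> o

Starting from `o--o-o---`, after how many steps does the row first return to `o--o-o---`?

9

step 1: --o-o---o
step 2: -o-o---o-
step 3: o-o---o--
step 4: -o---o--o
step 5: o---o--o-
step 6: ---o--o-o
step 7: --o--o-o-
step 8: -o--o-o--
step 9: o--o-o---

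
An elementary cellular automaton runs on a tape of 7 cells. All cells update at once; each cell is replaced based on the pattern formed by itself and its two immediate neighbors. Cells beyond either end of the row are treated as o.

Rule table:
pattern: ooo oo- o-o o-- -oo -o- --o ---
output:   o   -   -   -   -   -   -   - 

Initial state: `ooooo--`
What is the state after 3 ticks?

oo-----

oooo---
ooo----
oo-----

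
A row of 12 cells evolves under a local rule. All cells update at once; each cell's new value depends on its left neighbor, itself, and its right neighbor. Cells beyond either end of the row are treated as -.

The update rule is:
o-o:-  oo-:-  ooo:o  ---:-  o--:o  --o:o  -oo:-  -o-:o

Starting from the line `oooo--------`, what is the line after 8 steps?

step 1: -oo-o-------
step 2: o---oo------
step 3: oo-o--o-----
step 4: ---ooooo----
step 5: --o-ooo-o---
step 6: -oo--o--oo--
step 7: o--ooooo--o-
step 8: ooo-ooo-oooo

ooo-ooo-oooo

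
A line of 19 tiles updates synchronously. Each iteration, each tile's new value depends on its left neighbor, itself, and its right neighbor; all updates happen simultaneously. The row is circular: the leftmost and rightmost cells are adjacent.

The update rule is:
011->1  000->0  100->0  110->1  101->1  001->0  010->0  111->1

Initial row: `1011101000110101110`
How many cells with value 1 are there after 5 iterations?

15

iteration 1: 0111110000111011111
iteration 2: 1111110000111111111
iteration 3: 1111110000111111111  (fixed point — unchanged through iteration 5)
count of 1: 15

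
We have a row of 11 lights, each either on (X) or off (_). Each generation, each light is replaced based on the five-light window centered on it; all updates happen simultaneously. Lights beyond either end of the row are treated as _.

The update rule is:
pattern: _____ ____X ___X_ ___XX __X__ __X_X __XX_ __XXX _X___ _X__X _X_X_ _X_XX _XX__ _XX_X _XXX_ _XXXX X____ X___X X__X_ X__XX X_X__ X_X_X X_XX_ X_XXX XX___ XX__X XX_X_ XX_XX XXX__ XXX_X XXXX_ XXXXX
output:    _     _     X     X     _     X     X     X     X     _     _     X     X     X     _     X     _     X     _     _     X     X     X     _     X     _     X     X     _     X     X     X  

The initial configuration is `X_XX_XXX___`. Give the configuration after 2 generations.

generation 1: XXXXX___X__
generation 2: XXXX_XXX_X_

XXXX_XXX_X_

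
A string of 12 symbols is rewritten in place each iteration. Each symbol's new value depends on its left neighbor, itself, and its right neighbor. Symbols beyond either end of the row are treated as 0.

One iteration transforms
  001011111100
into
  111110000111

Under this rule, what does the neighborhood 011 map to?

1

At position 4 the neighborhood is 011; the next row has 1 there.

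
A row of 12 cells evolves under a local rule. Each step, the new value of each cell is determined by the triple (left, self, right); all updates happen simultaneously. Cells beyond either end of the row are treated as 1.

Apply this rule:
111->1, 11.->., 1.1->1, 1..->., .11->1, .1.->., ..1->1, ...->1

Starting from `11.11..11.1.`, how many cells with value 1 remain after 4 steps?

8

1.11..11.1.1
.11..11.1.11
11..11.1.111
1..11.1.1111
count of 1: 8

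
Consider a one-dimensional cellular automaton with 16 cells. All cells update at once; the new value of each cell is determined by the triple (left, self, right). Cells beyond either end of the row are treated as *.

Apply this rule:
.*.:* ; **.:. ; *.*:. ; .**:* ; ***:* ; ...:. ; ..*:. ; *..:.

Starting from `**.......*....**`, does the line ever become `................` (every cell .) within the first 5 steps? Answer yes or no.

*........*....**
.........*....**
.........*....**  (fixed point — unchanged through step 5)
step 5 is .........*....**, still not uniform .

no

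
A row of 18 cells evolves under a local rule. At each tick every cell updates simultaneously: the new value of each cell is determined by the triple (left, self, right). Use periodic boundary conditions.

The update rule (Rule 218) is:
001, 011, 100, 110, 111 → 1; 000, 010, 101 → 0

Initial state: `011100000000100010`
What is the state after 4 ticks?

tick 1: 111110000001010101
tick 2: 111111000010000001
tick 3: 111111100101000011
tick 4: 111111111000100111

111111111000100111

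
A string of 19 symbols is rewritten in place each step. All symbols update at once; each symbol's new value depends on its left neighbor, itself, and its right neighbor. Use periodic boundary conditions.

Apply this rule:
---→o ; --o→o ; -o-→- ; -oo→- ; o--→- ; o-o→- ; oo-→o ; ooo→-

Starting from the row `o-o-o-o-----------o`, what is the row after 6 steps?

step 1: o-------oooooooooo-
step 2: --oooooo---------o-
step 3: oo-----o-oooooooo--
step 4: -o-oooo---------o-o
step 5: ------o-oooooooo---
step 6: oooooo---------o-oo

oooooo---------o-oo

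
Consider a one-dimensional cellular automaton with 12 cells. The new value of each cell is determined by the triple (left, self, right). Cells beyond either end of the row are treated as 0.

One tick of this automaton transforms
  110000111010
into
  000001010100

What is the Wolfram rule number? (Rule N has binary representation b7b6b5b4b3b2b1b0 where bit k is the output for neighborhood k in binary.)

position 7: 111 → 1  (bit 7 = 1)
position 1: 110 → 0  (bit 6 = 0)
position 9: 101 → 1  (bit 5 = 1)
position 2: 100 → 0  (bit 4 = 0)
position 0: 011 → 0  (bit 3 = 0)
position 10: 010 → 0  (bit 2 = 0)
position 5: 001 → 1  (bit 1 = 1)
position 3: 000 → 0  (bit 0 = 0)
bits b7..b0 = 10100010 = 162

162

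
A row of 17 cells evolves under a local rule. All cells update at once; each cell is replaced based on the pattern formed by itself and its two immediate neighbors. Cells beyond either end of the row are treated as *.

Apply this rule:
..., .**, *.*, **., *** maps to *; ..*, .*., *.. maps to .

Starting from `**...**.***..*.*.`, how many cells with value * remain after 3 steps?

14

**.*.******...*.*
***.*******.*..**
************...**
count of *: 14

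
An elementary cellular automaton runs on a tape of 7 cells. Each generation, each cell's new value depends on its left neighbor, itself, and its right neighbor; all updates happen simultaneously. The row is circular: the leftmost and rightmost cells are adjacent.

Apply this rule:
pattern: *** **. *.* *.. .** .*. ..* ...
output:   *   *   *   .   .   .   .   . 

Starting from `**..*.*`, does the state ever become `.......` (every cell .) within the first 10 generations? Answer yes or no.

yes

**...*.
.*....*
*......
.......
all cells are . at generation 4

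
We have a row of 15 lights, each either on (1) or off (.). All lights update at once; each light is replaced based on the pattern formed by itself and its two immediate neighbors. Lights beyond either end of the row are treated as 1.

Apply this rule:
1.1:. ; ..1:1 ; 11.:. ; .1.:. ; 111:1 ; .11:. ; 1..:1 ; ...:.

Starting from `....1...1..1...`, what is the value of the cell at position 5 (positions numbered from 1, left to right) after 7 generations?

.

generation 1: 1..1.1.1.11.1.1
generation 2: .11............
generation 3: ...1..........1
generation 4: 1.1.1........1.
generation 5: .....1......1..
generation 6: 1...1.1....1.11
generation 7: .1.1...1..1...1
position 5 holds .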